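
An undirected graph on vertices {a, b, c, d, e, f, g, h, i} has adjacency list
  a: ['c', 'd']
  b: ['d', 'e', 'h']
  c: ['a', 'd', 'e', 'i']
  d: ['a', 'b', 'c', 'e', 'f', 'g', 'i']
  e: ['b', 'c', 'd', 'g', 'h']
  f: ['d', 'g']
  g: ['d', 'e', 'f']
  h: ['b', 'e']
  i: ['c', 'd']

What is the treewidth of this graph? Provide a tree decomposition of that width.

The largest bag has 3 vertices, giving width 2; this decomposition certifies tw(G) ≤ 2. For the lower bound, the 3 vertices {d, e, g} are pairwise adjacent, and any tree decomposition puts a clique entirely inside one bag — forcing width ≥ 2. Hence tw(G) = 2 exactly.

Treewidth 2.
One optimal decomposition is:
Bags: B1 = {c, d, e}  B2 = {a, c, d}  B3 = {d, e, g}  B4 = {b, d, e}  B5 = {c, d, i}  B6 = {b, e, h}  B7 = {d, f, g}
Tree: B1–B2, B1–B3, B3–B4, B1–B5, B4–B6, B3–B7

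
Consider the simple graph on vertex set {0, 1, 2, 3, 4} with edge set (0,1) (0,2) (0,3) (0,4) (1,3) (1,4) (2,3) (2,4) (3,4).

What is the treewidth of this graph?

A width-3 tree decomposition is:
Bags: B1 = {0, 1, 3, 4}  B2 = {0, 2, 3, 4}
Tree: B1–B2
Every bag has size at most 4, so the width is 4 − 1 = 3 and tw(G) ≤ 3. On the other hand G contains the 4-clique {0, 1, 3, 4}. A clique must lie in a single bag of any decomposition, so no decomposition can have width below 3. Therefore the treewidth is 3.

3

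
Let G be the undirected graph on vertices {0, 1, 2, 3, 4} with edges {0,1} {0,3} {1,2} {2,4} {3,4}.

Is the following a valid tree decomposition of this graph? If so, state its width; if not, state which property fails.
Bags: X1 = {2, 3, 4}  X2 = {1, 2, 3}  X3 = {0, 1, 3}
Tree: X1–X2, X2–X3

Checking the three conditions: (i) the bags cover all of {0, 1, 2, 3, 4}; (ii) for each edge, some bag contains both endpoints; (iii) the bags containing any fixed vertex form a subtree. All hold, so the decomposition is valid with width 3 − 1 = 2.

Yes; width 2.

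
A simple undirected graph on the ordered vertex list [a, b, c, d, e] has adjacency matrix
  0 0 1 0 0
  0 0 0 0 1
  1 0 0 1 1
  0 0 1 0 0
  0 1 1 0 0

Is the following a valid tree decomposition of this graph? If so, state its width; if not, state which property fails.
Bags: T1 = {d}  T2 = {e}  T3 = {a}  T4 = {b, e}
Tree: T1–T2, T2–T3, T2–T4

No — vertex c appears in no bag.

A tree decomposition must satisfy three properties: every vertex lies in some bag; for every edge, both endpoints lie together in some bag; and for every vertex, the bags containing it form a connected subtree. Here vertex c appears in no bag, so the decomposition is invalid.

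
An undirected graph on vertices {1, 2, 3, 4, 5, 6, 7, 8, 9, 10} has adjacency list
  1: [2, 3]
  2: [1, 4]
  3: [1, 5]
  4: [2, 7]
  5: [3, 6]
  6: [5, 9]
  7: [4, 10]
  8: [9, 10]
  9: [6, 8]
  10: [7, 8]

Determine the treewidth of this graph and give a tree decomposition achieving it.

The largest bag has 3 vertices, giving width 2; this decomposition certifies tw(G) ≤ 2. The edges 8–9–6–5–3–1–2–4–7–10–8 form a cycle, so G is not a tree and its treewidth is at least 2. Hence tw(G) = 2 exactly.

Treewidth 2.
Bags: B1 = {6, 8, 9}  B2 = {5, 6, 8}  B3 = {3, 5, 8}  B4 = {1, 3, 8}  B5 = {1, 2, 8}  B6 = {2, 4, 8}  B7 = {4, 7, 8}  B8 = {7, 8, 10}
Tree: B1–B2, B2–B3, B3–B4, B4–B5, B5–B6, B6–B7, B7–B8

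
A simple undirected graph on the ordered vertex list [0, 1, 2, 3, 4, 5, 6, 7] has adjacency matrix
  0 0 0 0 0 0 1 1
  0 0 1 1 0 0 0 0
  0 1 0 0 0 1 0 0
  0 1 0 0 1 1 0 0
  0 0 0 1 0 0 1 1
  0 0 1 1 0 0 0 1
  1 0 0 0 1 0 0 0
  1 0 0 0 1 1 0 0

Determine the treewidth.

A width-2 tree decomposition is:
Bags: B1 = {0, 6, 7}  B2 = {4, 6, 7}  B3 = {4, 5, 7}  B4 = {3, 4, 5}  B5 = {2, 3, 5}  B6 = {1, 2, 3}
Tree: B1–B2, B2–B3, B3–B4, B4–B5, B5–B6
The largest bag has 3 vertices, giving width 2; this decomposition certifies tw(G) ≤ 2. Since 0–6–4–7–0 is a cycle in G, G is not acyclic. Forests are exactly the graphs of treewidth ≤ 1, so tw(G) ≥ 2. Therefore the treewidth is 2.

2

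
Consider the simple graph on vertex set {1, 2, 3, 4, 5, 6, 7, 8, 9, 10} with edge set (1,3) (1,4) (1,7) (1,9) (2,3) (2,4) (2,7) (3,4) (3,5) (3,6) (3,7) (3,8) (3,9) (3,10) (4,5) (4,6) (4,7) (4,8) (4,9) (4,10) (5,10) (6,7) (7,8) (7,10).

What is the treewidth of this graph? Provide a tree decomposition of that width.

Treewidth 3.
One optimal decomposition is:
Bags: B1 = {3, 4, 7, 8}  B2 = {2, 3, 4, 7}  B3 = {3, 4, 7, 10}  B4 = {3, 4, 5, 10}  B5 = {1, 3, 4, 7}  B6 = {1, 3, 4, 9}  B7 = {3, 4, 6, 7}
Tree: B1–B2, B2–B3, B3–B4, B3–B5, B5–B6, B3–B7

The largest bag has 4 vertices, giving width 3; this decomposition certifies tw(G) ≤ 3. For the lower bound, the 4 vertices {1, 3, 4, 9} are pairwise adjacent, and any tree decomposition puts a clique entirely inside one bag — forcing width ≥ 3. Hence tw(G) = 3 exactly.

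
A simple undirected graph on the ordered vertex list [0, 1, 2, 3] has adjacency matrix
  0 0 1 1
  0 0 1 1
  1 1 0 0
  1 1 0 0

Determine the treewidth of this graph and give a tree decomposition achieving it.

Treewidth 2.
One such decomposition:
Bags: B1 = {0, 1, 2}  B2 = {0, 1, 3}
Tree: B1–B2

The largest bag has 3 vertices, giving width 2; this decomposition certifies tw(G) ≤ 2. For the lower bound, G contains the cycle 0–2–1–3–0, so G is not a forest; only forests have treewidth ≤ 1, hence tw(G) ≥ 2. Combining the bounds, tw(G) = 2.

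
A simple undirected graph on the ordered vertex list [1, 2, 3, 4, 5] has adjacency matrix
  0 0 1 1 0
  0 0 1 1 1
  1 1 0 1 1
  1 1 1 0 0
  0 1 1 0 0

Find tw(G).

2

A width-2 tree decomposition is:
Bags: B1 = {2, 3, 4}  B2 = {1, 3, 4}  B3 = {2, 3, 5}
Tree: B1–B2, B1–B3
Every bag has size at most 3, so the width is 3 − 1 = 2 and tw(G) ≤ 2. Conversely, {1, 3, 4} is a clique of size 3, and the vertices of any clique must share a bag in every tree decomposition; so some bag has ≥ 3 vertices and tw(G) ≥ 2. Therefore the treewidth is 2.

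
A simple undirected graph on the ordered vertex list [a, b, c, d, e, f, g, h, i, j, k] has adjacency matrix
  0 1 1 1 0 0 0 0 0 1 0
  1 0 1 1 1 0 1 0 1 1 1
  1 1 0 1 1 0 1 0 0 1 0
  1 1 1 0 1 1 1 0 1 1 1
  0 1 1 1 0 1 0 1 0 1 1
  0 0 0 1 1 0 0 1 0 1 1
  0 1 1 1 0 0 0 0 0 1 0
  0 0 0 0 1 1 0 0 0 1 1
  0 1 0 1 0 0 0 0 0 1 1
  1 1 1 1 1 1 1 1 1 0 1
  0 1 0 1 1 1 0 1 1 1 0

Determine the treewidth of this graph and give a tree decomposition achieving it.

Treewidth 4.
One optimal decomposition is:
Bags: B1 = {b, d, e, j, k}  B2 = {d, e, f, j, k}  B3 = {e, f, h, j, k}  B4 = {b, c, d, e, j}  B5 = {b, d, i, j, k}  B6 = {b, c, d, g, j}  B7 = {a, b, c, d, j}
Tree: B1–B2, B2–B3, B1–B4, B1–B5, B4–B6, B6–B7

Every bag has size at most 5, so the width is 5 − 1 = 4 and tw(G) ≤ 4. On the other hand G contains the 5-clique {d, e, f, j, k}. A clique must lie in a single bag of any decomposition, so no decomposition can have width below 4. Combining the bounds, tw(G) = 4.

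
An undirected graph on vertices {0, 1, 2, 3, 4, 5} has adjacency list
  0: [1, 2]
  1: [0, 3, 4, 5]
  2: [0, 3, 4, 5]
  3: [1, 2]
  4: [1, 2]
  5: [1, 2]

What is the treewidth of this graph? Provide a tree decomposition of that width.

Every bag has size at most 3, so the width is 3 − 1 = 2 and tw(G) ≤ 2. For the lower bound, G contains the cycle 1–5–2–3–1, so G is not a forest; only forests have treewidth ≤ 1, hence tw(G) ≥ 2. The upper and lower bounds meet at 2, so that is the treewidth.

Treewidth 2.
One such decomposition:
Bags: B1 = {1, 2, 5}  B2 = {1, 2, 3}  B3 = {0, 1, 2}  B4 = {1, 2, 4}
Tree: B1–B2, B2–B3, B3–B4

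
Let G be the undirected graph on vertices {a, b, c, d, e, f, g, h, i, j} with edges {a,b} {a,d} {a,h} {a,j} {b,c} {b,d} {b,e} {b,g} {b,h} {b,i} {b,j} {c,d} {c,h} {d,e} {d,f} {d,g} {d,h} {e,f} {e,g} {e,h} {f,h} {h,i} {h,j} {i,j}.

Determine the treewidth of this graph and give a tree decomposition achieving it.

Treewidth 3.
One optimal decomposition is:
Bags: B1 = {b, c, d, h}  B2 = {a, b, d, h}  B3 = {b, d, e, h}  B4 = {a, b, h, j}  B5 = {b, d, e, g}  B6 = {d, e, f, h}  B7 = {b, h, i, j}
Tree: B1–B2, B1–B3, B2–B4, B3–B5, B3–B6, B4–B7

Every bag has size at most 4, so the width is 4 − 1 = 3 and tw(G) ≤ 3. For the lower bound, the 4 vertices {b, d, e, g} are pairwise adjacent, and any tree decomposition puts a clique entirely inside one bag — forcing width ≥ 3. Therefore the treewidth is 3.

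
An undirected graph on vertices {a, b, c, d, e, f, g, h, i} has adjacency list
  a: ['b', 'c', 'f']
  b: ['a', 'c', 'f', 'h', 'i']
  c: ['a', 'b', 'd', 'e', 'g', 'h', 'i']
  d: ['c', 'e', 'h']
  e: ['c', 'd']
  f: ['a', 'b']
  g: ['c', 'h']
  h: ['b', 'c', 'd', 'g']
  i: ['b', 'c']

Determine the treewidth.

2

A width-2 tree decomposition is:
Bags: B1 = {b, c, h}  B2 = {a, b, c}  B3 = {a, b, f}  B4 = {c, g, h}  B5 = {c, d, h}  B6 = {b, c, i}  B7 = {c, d, e}
Tree: B1–B2, B2–B3, B1–B4, B1–B5, B1–B6, B5–B7
Every bag has size at most 3, so the width is 3 − 1 = 2 and tw(G) ≤ 2. On the other hand G contains the 3-clique {c, d, e}. A clique must lie in a single bag of any decomposition, so no decomposition can have width below 2. Combining the bounds, tw(G) = 2.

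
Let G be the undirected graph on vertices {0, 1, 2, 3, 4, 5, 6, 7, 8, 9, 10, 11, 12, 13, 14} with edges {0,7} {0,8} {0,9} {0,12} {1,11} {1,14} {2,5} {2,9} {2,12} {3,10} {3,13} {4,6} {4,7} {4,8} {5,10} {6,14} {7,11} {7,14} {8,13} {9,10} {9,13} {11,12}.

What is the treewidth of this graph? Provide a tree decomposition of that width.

Treewidth 3.
One optimal decomposition is:
Bags: B1 = {1, 6, 11, 14}  B2 = {6, 7, 11, 14}  B3 = {4, 6, 7, 11}  B4 = {4, 7, 11, 12}  B5 = {0, 4, 7, 12}  B6 = {0, 4, 8, 12}  B7 = {0, 2, 8, 12}  B8 = {0, 2, 8, 9}  B9 = {2, 8, 9, 13}  B10 = {2, 5, 9, 13}  B11 = {5, 9, 10, 13}  B12 = {3, 5, 10, 13}
Tree: B1–B2, B2–B3, B3–B4, B4–B5, B5–B6, B6–B7, B7–B8, B8–B9, B9–B10, B10–B11, B11–B12

The largest bag has 4 vertices, giving width 3; this decomposition certifies tw(G) ≤ 3. For the lower bound: the 4 vertex sets {1,6,14}, {11}, {7}, {0,4,8,12} are disjoint, each induces a connected subgraph, and every pair is joined by at least one edge of G. Contracting each set to a single vertex therefore yields K_{4} as a minor, and since treewidth is minor-monotone, tw(G) ≥ tw(K_{4}) = 3. Combining the bounds, tw(G) = 3.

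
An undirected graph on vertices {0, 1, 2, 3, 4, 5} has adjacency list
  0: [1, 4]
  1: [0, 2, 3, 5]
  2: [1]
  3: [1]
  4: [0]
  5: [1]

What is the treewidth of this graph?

A width-1 tree decomposition is:
Bags: B1 = {0, 1}  B2 = {1, 2}  B3 = {1, 5}  B4 = {1, 3}  B5 = {0, 4}
Tree: B1–B2, B2–B3, B1–B4, B1–B5
Every bag has size at most 2, so the width is 2 − 1 = 1 and tw(G) ≤ 1. Since G has at least one edge (e.g. 0–1), it is not an edgeless graph, so tw(G) ≥ 1. Combining the bounds, tw(G) = 1.

1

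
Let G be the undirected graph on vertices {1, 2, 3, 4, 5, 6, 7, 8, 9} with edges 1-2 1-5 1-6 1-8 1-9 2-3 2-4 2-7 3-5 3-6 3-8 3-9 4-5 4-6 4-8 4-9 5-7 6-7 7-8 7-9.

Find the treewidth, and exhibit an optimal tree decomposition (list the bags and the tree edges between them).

The largest bag has 5 vertices, giving width 4; this decomposition certifies tw(G) ≤ 4. For the lower bound: the 5 vertex sets {3,6}, {4,9}, {1,8}, {7}, {5} are disjoint, each induces a connected subgraph, and every pair is joined by at least one edge of G. Contracting each set to a single vertex therefore yields K_{5} as a minor, and since treewidth is minor-monotone, tw(G) ≥ tw(K_{5}) = 4. The upper and lower bounds meet at 4, so that is the treewidth.

Treewidth 4.
One optimal decomposition is:
Bags: B1 = {1, 3, 4, 6, 7}  B2 = {1, 3, 4, 7, 9}  B3 = {1, 3, 4, 7, 8}  B4 = {1, 3, 4, 5, 7}  B5 = {1, 2, 3, 4, 7}
Tree: B1–B2, B2–B3, B3–B4, B4–B5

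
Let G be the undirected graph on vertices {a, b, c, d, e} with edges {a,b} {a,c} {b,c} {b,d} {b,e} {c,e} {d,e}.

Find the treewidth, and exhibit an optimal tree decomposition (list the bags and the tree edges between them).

Treewidth 2.
One optimal decomposition is:
Bags: B1 = {b, c, e}  B2 = {a, b, c}  B3 = {b, d, e}
Tree: B1–B2, B1–B3

Each bag holds 3 vertices, so the decomposition has width 2, which upper-bounds the treewidth. For the lower bound, the 3 vertices {b, d, e} are pairwise adjacent, and any tree decomposition puts a clique entirely inside one bag — forcing width ≥ 2. Combining the bounds, tw(G) = 2.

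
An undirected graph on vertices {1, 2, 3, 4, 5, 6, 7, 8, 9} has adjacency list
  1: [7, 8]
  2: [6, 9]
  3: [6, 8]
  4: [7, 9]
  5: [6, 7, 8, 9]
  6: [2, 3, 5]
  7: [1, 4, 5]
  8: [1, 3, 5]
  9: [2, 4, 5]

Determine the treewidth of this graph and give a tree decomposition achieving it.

Every bag has size at most 4, so the width is 4 − 1 = 3 and tw(G) ≤ 3. For the lower bound: the 4 vertex sets {2,4,9}, {7}, {5}, {1,3,6,8} are disjoint, each induces a connected subgraph, and every pair is joined by at least one edge of G. Contracting each set to a single vertex therefore yields K_{4} as a minor, and since treewidth is minor-monotone, tw(G) ≥ tw(K_{4}) = 3. Combining the bounds, tw(G) = 3.

Treewidth 3.
Bags: B1 = {2, 4, 7, 9}  B2 = {2, 5, 7, 9}  B3 = {2, 5, 6, 7}  B4 = {1, 5, 6, 7}  B5 = {1, 5, 6, 8}  B6 = {1, 3, 6, 8}
Tree: B1–B2, B2–B3, B3–B4, B4–B5, B5–B6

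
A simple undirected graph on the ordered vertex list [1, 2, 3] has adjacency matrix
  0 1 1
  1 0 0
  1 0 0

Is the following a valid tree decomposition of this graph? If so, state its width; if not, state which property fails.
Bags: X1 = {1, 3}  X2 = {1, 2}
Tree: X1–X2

Checking the three conditions: (i) the bags cover all of {1, 2, 3}; (ii) for each edge, some bag contains both endpoints; (iii) the bags containing any fixed vertex form a subtree. All hold, so the decomposition is valid with width 2 − 1 = 1.

Yes; width 1.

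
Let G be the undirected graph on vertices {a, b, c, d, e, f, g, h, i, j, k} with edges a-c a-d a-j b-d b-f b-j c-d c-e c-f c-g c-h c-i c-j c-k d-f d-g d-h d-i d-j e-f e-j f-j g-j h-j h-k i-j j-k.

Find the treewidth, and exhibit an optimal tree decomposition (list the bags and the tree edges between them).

Treewidth 3.
One optimal decomposition is:
Bags: B1 = {c, d, h, j}  B2 = {c, d, g, j}  B3 = {a, c, d, j}  B4 = {c, h, j, k}  B5 = {c, d, f, j}  B6 = {c, e, f, j}  B7 = {c, d, i, j}  B8 = {b, d, f, j}
Tree: B1–B2, B2–B3, B1–B4, B3–B5, B5–B6, B5–B7, B5–B8

Every bag has size at most 4, so the width is 4 − 1 = 3 and tw(G) ≤ 3. For the lower bound, the 4 vertices {c, d, f, j} are pairwise adjacent, and any tree decomposition puts a clique entirely inside one bag — forcing width ≥ 3. Combining the bounds, tw(G) = 3.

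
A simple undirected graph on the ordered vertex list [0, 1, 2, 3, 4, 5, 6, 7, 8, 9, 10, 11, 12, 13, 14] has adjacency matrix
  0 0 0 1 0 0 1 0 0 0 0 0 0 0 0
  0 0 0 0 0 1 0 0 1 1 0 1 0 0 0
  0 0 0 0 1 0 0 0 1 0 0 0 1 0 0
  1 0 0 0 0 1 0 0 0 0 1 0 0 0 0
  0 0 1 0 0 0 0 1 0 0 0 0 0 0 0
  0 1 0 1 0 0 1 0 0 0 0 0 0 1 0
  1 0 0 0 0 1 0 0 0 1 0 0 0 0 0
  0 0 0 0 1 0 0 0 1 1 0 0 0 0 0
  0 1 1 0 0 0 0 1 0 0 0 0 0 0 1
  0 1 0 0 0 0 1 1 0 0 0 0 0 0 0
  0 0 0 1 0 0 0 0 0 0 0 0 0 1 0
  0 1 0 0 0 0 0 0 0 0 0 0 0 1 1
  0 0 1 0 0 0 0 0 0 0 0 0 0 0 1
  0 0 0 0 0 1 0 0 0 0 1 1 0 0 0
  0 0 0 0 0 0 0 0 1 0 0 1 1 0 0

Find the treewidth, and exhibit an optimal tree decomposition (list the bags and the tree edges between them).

The largest bag has 4 vertices, giving width 3; this decomposition certifies tw(G) ≤ 3. For the lower bound: the 4 vertex sets {2,4,12}, {7}, {8}, {1,9,11,14} are disjoint, each induces a connected subgraph, and every pair is joined by at least one edge of G. Contracting each set to a single vertex therefore yields K_{4} as a minor, and since treewidth is minor-monotone, tw(G) ≥ tw(K_{4}) = 3. Combining the bounds, tw(G) = 3.

Treewidth 3.
One optimal decomposition is:
Bags: B1 = {2, 4, 7, 12}  B2 = {2, 7, 8, 12}  B3 = {7, 8, 12, 14}  B4 = {7, 8, 9, 14}  B5 = {1, 8, 9, 14}  B6 = {1, 9, 11, 14}  B7 = {1, 6, 9, 11}  B8 = {1, 5, 6, 11}  B9 = {5, 6, 11, 13}  B10 = {0, 5, 6, 13}  B11 = {0, 3, 5, 13}  B12 = {0, 3, 10, 13}
Tree: B1–B2, B2–B3, B3–B4, B4–B5, B5–B6, B6–B7, B7–B8, B8–B9, B9–B10, B10–B11, B11–B12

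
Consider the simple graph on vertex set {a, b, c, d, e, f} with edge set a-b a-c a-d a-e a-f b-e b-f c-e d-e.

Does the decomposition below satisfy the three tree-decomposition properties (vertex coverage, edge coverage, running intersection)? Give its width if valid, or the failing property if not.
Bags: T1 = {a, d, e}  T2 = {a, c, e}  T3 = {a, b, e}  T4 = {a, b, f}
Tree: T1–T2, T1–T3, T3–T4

Every vertex of G appears in some bag (union = {a, b, c, d, e, f}); every edge is covered by a bag; and for each vertex v the set of bags containing v is connected in the bag tree. The decomposition is therefore valid. The largest bag has 3 vertices, so the width is 2.

Yes; width 2.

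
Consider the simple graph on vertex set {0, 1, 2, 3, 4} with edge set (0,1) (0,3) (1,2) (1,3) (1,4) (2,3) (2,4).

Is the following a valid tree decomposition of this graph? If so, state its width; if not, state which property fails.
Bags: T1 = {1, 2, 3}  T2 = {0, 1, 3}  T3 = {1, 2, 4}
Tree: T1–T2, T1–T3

Yes; width 2.

Every vertex of G appears in some bag (union = {0, 1, 2, 3, 4}); every edge is covered by a bag; and for each vertex v the set of bags containing v is connected in the bag tree. The decomposition is therefore valid. The largest bag has 3 vertices, so the width is 2.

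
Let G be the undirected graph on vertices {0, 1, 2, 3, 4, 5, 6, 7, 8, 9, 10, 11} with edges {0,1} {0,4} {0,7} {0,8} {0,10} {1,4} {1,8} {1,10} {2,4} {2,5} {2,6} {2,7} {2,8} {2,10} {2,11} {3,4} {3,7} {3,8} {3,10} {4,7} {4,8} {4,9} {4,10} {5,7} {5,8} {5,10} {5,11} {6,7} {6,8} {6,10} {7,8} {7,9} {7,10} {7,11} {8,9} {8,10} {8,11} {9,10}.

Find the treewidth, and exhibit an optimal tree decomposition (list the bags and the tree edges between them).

Treewidth 4.
Bags: B1 = {3, 4, 7, 8, 10}  B2 = {2, 4, 7, 8, 10}  B3 = {2, 5, 7, 8, 10}  B4 = {0, 4, 7, 8, 10}  B5 = {2, 6, 7, 8, 10}  B6 = {0, 1, 4, 8, 10}  B7 = {2, 5, 7, 8, 11}  B8 = {4, 7, 8, 9, 10}
Tree: B1–B2, B2–B3, B2–B4, B3–B5, B4–B6, B3–B7, B1–B8

Every bag has size at most 5, so the width is 5 − 1 = 4 and tw(G) ≤ 4. For the lower bound, the 5 vertices {0, 1, 4, 8, 10} are pairwise adjacent, and any tree decomposition puts a clique entirely inside one bag — forcing width ≥ 4. The upper and lower bounds meet at 4, so that is the treewidth.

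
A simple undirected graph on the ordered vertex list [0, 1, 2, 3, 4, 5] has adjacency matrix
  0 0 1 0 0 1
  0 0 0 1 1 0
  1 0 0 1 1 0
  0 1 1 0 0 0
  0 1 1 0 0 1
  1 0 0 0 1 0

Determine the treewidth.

2

A width-2 tree decomposition is:
Bags: B1 = {1, 2, 3}  B2 = {1, 2, 4}  B3 = {0, 2, 4}  B4 = {0, 4, 5}
Tree: B1–B2, B2–B3, B3–B4
The largest bag has 3 vertices, giving width 2; this decomposition certifies tw(G) ≤ 2. The edges 3–1–4–2–3 form a cycle, so G is not a tree and its treewidth is at least 2. Combining the bounds, tw(G) = 2.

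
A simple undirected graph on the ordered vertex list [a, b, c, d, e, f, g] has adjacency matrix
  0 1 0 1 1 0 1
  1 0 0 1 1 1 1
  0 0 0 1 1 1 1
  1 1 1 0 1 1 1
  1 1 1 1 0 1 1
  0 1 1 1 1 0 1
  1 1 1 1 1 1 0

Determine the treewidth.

4

A width-4 tree decomposition is:
Bags: B1 = {c, d, e, f, g}  B2 = {b, d, e, f, g}  B3 = {a, b, d, e, g}
Tree: B1–B2, B2–B3
Every bag has size at most 5, so the width is 5 − 1 = 4 and tw(G) ≤ 4. Conversely, {c, d, e, f, g} is a clique of size 5, and the vertices of any clique must share a bag in every tree decomposition; so some bag has ≥ 5 vertices and tw(G) ≥ 4. Combining the bounds, tw(G) = 4.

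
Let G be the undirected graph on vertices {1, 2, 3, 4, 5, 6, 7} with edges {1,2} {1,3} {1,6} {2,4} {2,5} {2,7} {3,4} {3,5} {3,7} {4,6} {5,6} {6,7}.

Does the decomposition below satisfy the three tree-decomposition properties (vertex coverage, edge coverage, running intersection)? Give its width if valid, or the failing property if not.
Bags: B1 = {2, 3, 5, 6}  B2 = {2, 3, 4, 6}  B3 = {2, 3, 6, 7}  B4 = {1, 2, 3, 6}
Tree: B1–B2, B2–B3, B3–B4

Every vertex of G appears in some bag (union = {1, 2, 3, 4, 5, 6, 7}); every edge is covered by a bag; and for each vertex v the set of bags containing v is connected in the bag tree. The decomposition is therefore valid. The largest bag has 4 vertices, so the width is 3.

Yes; width 3.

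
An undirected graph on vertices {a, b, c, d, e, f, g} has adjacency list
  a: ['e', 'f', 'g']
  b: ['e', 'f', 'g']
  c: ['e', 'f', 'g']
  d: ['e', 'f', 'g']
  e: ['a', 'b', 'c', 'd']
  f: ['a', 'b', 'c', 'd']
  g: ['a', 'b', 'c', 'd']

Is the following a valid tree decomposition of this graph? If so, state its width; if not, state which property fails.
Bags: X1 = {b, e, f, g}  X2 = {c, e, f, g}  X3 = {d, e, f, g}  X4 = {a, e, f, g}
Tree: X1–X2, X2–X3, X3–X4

Yes; width 3.

Every vertex of G appears in some bag (union = {a, b, c, d, e, f, g}); every edge is covered by a bag; and for each vertex v the set of bags containing v is connected in the bag tree. The decomposition is therefore valid. The largest bag has 4 vertices, so the width is 3.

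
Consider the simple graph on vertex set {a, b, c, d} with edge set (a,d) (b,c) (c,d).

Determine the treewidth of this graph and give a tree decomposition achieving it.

The largest bag has 2 vertices, giving width 1; this decomposition certifies tw(G) ≤ 1. G has an edge, so its treewidth is at least 1. Therefore the treewidth is 1.

Treewidth 1.
One optimal decomposition is:
Bags: B1 = {c, d}  B2 = {a, d}  B3 = {b, c}
Tree: B1–B2, B1–B3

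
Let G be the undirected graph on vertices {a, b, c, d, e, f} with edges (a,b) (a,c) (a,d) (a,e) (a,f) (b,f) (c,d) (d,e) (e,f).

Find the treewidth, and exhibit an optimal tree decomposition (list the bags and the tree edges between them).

Treewidth 2.
One optimal decomposition is:
Bags: B1 = {a, d, e}  B2 = {a, e, f}  B3 = {a, c, d}  B4 = {a, b, f}
Tree: B1–B2, B1–B3, B2–B4

Each bag holds 3 vertices, so the decomposition has width 2, which upper-bounds the treewidth. For the lower bound, the 3 vertices {a, d, e} are pairwise adjacent, and any tree decomposition puts a clique entirely inside one bag — forcing width ≥ 2. Therefore the treewidth is 2.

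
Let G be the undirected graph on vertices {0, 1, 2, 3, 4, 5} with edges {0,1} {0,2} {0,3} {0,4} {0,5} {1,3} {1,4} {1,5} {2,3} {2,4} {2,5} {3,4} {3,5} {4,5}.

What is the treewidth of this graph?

4

A width-4 tree decomposition is:
Bags: B1 = {0, 2, 3, 4, 5}  B2 = {0, 1, 3, 4, 5}
Tree: B1–B2
Every bag has size at most 5, so the width is 5 − 1 = 4 and tw(G) ≤ 4. Conversely, {0, 1, 3, 4, 5} is a clique of size 5, and the vertices of any clique must share a bag in every tree decomposition; so some bag has ≥ 5 vertices and tw(G) ≥ 4. Therefore the treewidth is 4.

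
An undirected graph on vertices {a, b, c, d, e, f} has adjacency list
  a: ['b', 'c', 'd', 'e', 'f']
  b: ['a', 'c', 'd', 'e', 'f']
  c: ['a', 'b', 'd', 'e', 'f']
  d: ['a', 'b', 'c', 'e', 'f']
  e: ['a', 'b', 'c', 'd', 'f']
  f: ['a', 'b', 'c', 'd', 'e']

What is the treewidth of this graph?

5

A width-5 tree decomposition is:
Bags: B1 = {a, b, c, d, e, f}
Tree: (single bag)
A single bag containing all 6 vertices is trivially a valid decomposition of width 5. On the other hand G contains the 6-clique {a, b, c, d, e, f}. A clique must lie in a single bag of any decomposition, so no decomposition can have width below 5. Therefore the treewidth is 5.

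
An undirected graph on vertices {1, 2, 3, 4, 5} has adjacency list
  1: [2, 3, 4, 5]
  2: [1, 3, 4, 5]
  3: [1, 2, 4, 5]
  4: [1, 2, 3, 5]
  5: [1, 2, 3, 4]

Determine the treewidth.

4

A width-4 tree decomposition is:
Bags: B1 = {1, 2, 3, 4, 5}
Tree: (single bag)
A single bag containing all 5 vertices is trivially a valid decomposition of width 4. On the other hand G contains the 5-clique {1, 2, 3, 4, 5}. A clique must lie in a single bag of any decomposition, so no decomposition can have width below 4. Therefore the treewidth is 4.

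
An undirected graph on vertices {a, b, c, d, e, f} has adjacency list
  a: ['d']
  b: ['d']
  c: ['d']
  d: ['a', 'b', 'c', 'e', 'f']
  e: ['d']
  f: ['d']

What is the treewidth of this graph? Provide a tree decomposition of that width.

Treewidth 1.
Bags: B1 = {b, d}  B2 = {d, e}  B3 = {c, d}  B4 = {a, d}  B5 = {d, f}
Tree: B1–B2, B1–B3, B2–B4, B2–B5

Every bag has size at most 2, so the width is 2 − 1 = 1 and tw(G) ≤ 1. G has an edge, so its treewidth is at least 1. Therefore the treewidth is 1.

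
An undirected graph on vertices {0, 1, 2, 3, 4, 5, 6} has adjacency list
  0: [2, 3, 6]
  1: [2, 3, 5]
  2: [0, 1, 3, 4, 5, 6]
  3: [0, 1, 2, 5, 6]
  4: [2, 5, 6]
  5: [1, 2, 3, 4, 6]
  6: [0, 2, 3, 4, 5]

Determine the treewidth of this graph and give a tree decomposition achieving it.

The largest bag has 4 vertices, giving width 3; this decomposition certifies tw(G) ≤ 3. For the lower bound, the 4 vertices {0, 2, 3, 6} are pairwise adjacent, and any tree decomposition puts a clique entirely inside one bag — forcing width ≥ 3. Hence tw(G) = 3 exactly.

Treewidth 3.
Bags: B1 = {2, 3, 5, 6}  B2 = {2, 4, 5, 6}  B3 = {1, 2, 3, 5}  B4 = {0, 2, 3, 6}
Tree: B1–B2, B1–B3, B1–B4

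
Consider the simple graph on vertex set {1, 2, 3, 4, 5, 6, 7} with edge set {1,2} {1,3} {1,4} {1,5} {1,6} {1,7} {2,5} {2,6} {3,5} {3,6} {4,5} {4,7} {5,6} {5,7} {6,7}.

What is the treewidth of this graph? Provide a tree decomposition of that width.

Treewidth 3.
One such decomposition:
Bags: B1 = {1, 2, 5, 6}  B2 = {1, 5, 6, 7}  B3 = {1, 4, 5, 7}  B4 = {1, 3, 5, 6}
Tree: B1–B2, B2–B3, B1–B4

Each bag holds 4 vertices, so the decomposition has width 3, which upper-bounds the treewidth. For the lower bound, the 4 vertices {1, 4, 5, 7} are pairwise adjacent, and any tree decomposition puts a clique entirely inside one bag — forcing width ≥ 3. Hence tw(G) = 3 exactly.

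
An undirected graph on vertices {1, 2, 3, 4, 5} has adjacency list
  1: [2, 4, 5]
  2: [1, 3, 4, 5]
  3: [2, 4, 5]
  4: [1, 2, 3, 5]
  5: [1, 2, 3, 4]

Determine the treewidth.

3

A width-3 tree decomposition is:
Bags: B1 = {2, 3, 4, 5}  B2 = {1, 2, 4, 5}
Tree: B1–B2
The largest bag has 4 vertices, giving width 3; this decomposition certifies tw(G) ≤ 3. On the other hand G contains the 4-clique {1, 2, 4, 5}. A clique must lie in a single bag of any decomposition, so no decomposition can have width below 3. Therefore the treewidth is 3.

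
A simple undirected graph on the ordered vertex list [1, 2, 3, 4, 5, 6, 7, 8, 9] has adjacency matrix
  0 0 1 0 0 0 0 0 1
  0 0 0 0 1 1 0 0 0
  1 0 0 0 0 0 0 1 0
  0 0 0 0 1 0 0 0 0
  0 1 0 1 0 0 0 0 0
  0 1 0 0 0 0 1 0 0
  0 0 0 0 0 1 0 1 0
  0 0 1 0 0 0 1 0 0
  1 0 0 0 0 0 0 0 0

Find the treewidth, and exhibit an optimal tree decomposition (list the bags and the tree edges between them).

Each bag holds 2 vertices, so the decomposition has width 1, which upper-bounds the treewidth. G has an edge, so its treewidth is at least 1. The upper and lower bounds meet at 1, so that is the treewidth.

Treewidth 1.
Bags: B1 = {1, 9}  B2 = {1, 3}  B3 = {3, 8}  B4 = {7, 8}  B5 = {6, 7}  B6 = {2, 6}  B7 = {2, 5}  B8 = {4, 5}
Tree: B1–B2, B2–B3, B3–B4, B4–B5, B5–B6, B6–B7, B7–B8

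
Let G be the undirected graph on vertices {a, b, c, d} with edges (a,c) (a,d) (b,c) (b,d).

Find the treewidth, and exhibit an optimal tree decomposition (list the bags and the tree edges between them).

Treewidth 2.
One optimal decomposition is:
Bags: B1 = {a, c, d}  B2 = {b, c, d}
Tree: B1–B2

Every bag has size at most 3, so the width is 3 − 1 = 2 and tw(G) ≤ 2. The edges d–a–c–b–d form a cycle, so G is not a tree and its treewidth is at least 2. Therefore the treewidth is 2.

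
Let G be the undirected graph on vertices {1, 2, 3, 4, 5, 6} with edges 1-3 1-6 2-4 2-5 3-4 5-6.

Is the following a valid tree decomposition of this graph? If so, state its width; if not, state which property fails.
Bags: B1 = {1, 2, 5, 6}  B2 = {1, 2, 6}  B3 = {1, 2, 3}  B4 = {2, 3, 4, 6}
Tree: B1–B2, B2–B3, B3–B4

No — bags containing vertex 6 are not connected in the tree.

A tree decomposition must satisfy three properties: every vertex lies in some bag; for every edge, both endpoints lie together in some bag; and for every vertex, the bags containing it form a connected subtree. Here bags containing vertex 6 are not connected in the tree, so the decomposition is invalid.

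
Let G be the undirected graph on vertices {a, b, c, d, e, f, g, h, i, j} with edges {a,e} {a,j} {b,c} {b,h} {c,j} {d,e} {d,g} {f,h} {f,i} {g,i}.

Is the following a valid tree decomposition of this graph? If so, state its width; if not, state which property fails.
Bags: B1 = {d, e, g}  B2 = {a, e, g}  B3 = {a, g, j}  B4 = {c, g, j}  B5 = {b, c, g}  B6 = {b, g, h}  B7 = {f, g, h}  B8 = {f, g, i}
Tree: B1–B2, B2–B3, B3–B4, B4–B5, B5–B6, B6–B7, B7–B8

Yes; width 2.

Vertex coverage: the bags together contain {a, b, c, d, e, f, g, h, i, j}, the full vertex set. Edge coverage: each edge of G has both endpoints in at least one bag. Running intersection: for every vertex, the bags containing it form a connected subtree. All three properties hold, so this is a valid tree decomposition of width max|bag| − 1 = 2, and hence tw(G) ≤ 2.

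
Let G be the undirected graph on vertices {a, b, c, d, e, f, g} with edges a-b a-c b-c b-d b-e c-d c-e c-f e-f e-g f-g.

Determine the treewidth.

A width-2 tree decomposition is:
Bags: B1 = {c, e, f}  B2 = {b, c, e}  B3 = {a, b, c}  B4 = {b, c, d}  B5 = {e, f, g}
Tree: B1–B2, B2–B3, B2–B4, B1–B5
Each bag holds 3 vertices, so the decomposition has width 2, which upper-bounds the treewidth. Conversely, {e, f, g} is a clique of size 3, and the vertices of any clique must share a bag in every tree decomposition; so some bag has ≥ 3 vertices and tw(G) ≥ 2. Hence tw(G) = 2 exactly.

2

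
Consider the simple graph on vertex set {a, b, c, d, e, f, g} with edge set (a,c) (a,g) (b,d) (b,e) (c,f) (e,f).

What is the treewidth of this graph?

1

A width-1 tree decomposition is:
Bags: B1 = {b, d}  B2 = {b, e}  B3 = {e, f}  B4 = {c, f}  B5 = {a, c}  B6 = {a, g}
Tree: B1–B2, B2–B3, B3–B4, B4–B5, B5–B6
The largest bag has 2 vertices, giving width 1; this decomposition certifies tw(G) ≤ 1. Since G has at least one edge (e.g. d–b), it is not an edgeless graph, so tw(G) ≥ 1. Hence tw(G) = 1 exactly.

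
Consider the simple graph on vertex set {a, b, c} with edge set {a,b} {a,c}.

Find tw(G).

A width-1 tree decomposition is:
Bags: B1 = {a, c}  B2 = {a, b}
Tree: B1–B2
The largest bag has 2 vertices, giving width 1; this decomposition certifies tw(G) ≤ 1. Since G has at least one edge (e.g. c–a), it is not an edgeless graph, so tw(G) ≥ 1. The upper and lower bounds meet at 1, so that is the treewidth.

1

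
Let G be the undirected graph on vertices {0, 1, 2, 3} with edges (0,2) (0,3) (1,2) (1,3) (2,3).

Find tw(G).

2

A width-2 tree decomposition is:
Bags: B1 = {1, 2, 3}  B2 = {0, 2, 3}
Tree: B1–B2
The largest bag has 3 vertices, giving width 2; this decomposition certifies tw(G) ≤ 2. On the other hand G contains the 3-clique {0, 2, 3}. A clique must lie in a single bag of any decomposition, so no decomposition can have width below 2. Hence tw(G) = 2 exactly.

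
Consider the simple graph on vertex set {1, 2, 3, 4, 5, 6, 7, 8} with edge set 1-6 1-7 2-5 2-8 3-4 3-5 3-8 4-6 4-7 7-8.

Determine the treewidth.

A width-2 tree decomposition is:
Bags: B1 = {1, 6, 7}  B2 = {4, 6, 7}  B3 = {4, 7, 8}  B4 = {3, 4, 8}  B5 = {2, 3, 8}  B6 = {2, 3, 5}
Tree: B1–B2, B2–B3, B3–B4, B4–B5, B5–B6
The largest bag has 3 vertices, giving width 2; this decomposition certifies tw(G) ≤ 2. For the lower bound, G contains the cycle 1–6–4–7–1, so G is not a forest; only forests have treewidth ≤ 1, hence tw(G) ≥ 2. The upper and lower bounds meet at 2, so that is the treewidth.

2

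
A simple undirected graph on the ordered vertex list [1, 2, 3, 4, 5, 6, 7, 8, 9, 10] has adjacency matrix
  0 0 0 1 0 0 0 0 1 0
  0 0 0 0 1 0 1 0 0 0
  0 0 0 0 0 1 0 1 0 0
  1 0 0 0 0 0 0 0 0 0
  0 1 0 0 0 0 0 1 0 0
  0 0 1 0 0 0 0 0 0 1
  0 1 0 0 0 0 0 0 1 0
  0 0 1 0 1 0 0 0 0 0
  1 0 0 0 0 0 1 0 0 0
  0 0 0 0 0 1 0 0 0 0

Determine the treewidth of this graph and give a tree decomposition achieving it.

Every bag has size at most 2, so the width is 2 − 1 = 1 and tw(G) ≤ 1. Since G has at least one edge (e.g. 10–6), it is not an edgeless graph, so tw(G) ≥ 1. Hence tw(G) = 1 exactly.

Treewidth 1.
One optimal decomposition is:
Bags: B1 = {6, 10}  B2 = {3, 6}  B3 = {3, 8}  B4 = {5, 8}  B5 = {2, 5}  B6 = {2, 7}  B7 = {7, 9}  B8 = {1, 9}  B9 = {1, 4}
Tree: B1–B2, B2–B3, B3–B4, B4–B5, B5–B6, B6–B7, B7–B8, B8–B9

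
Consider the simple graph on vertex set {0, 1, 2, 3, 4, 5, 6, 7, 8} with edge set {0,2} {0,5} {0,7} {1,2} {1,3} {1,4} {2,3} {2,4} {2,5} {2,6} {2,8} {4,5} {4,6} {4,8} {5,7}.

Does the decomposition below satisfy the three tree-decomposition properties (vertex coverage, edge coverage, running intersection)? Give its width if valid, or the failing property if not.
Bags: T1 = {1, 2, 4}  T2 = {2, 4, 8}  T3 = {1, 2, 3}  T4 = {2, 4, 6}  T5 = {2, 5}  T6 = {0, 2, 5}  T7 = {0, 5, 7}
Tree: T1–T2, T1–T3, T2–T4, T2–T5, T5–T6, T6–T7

A tree decomposition must satisfy three properties: every vertex lies in some bag; for every edge, both endpoints lie together in some bag; and for every vertex, the bags containing it form a connected subtree. Here edge (4,5) lies in no bag, so the decomposition is invalid.

No — edge (4,5) lies in no bag.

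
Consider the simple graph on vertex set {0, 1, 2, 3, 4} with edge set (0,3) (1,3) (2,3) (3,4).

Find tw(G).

A width-1 tree decomposition is:
Bags: B1 = {0, 3}  B2 = {3, 4}  B3 = {1, 3}  B4 = {2, 3}
Tree: B1–B2, B1–B3, B1–B4
Every bag has size at most 2, so the width is 2 − 1 = 1 and tw(G) ≤ 1. Any graph with an edge has treewidth ≥ 1, and G has the edge 0–3. Combining the bounds, tw(G) = 1.

1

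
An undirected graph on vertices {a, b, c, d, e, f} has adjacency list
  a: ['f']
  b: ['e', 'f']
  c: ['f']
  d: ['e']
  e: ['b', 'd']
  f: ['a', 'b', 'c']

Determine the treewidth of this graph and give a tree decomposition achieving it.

Every bag has size at most 2, so the width is 2 − 1 = 1 and tw(G) ≤ 1. G has an edge, so its treewidth is at least 1. Therefore the treewidth is 1.

Treewidth 1.
One optimal decomposition is:
Bags: B1 = {b, e}  B2 = {d, e}  B3 = {b, f}  B4 = {a, f}  B5 = {c, f}
Tree: B1–B2, B1–B3, B3–B4, B4–B5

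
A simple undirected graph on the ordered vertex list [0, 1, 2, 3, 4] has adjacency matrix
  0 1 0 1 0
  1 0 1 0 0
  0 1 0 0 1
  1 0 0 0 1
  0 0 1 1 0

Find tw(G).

2

A width-2 tree decomposition is:
Bags: B1 = {0, 3, 4}  B2 = {0, 1, 4}  B3 = {1, 2, 4}
Tree: B1–B2, B2–B3
The largest bag has 3 vertices, giving width 2; this decomposition certifies tw(G) ≤ 2. The edges 4–3–0–1–2–4 form a cycle, so G is not a tree and its treewidth is at least 2. Combining the bounds, tw(G) = 2.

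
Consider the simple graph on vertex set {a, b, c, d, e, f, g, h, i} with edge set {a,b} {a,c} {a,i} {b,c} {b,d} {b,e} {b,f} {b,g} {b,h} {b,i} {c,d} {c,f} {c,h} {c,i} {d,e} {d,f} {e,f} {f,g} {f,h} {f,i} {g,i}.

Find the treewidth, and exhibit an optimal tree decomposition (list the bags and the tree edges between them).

Treewidth 3.
Bags: B1 = {b, c, f, i}  B2 = {b, c, d, f}  B3 = {b, d, e, f}  B4 = {b, c, f, h}  B5 = {b, f, g, i}  B6 = {a, b, c, i}
Tree: B1–B2, B2–B3, B2–B4, B1–B5, B1–B6

The largest bag has 4 vertices, giving width 3; this decomposition certifies tw(G) ≤ 3. Conversely, {a, b, c, i} is a clique of size 4, and the vertices of any clique must share a bag in every tree decomposition; so some bag has ≥ 4 vertices and tw(G) ≥ 3. Therefore the treewidth is 3.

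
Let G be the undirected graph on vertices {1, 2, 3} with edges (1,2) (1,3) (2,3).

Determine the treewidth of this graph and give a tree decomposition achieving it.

A single bag containing all 3 vertices is trivially a valid decomposition of width 2. On the other hand G contains the 3-clique {1, 2, 3}. A clique must lie in a single bag of any decomposition, so no decomposition can have width below 2. Therefore the treewidth is 2.

Treewidth 2.
One optimal decomposition is:
Bags: B1 = {1, 2, 3}
Tree: (single bag)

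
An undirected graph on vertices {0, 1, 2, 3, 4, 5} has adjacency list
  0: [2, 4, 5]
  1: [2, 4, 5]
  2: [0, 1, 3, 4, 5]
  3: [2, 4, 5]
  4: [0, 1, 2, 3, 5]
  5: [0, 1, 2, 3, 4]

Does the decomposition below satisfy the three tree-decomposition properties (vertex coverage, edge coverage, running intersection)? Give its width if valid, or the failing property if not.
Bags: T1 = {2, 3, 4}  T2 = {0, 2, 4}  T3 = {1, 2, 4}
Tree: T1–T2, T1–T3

No — vertex 5 appears in no bag.

A tree decomposition must satisfy three properties: every vertex lies in some bag; for every edge, both endpoints lie together in some bag; and for every vertex, the bags containing it form a connected subtree. Here vertex 5 appears in no bag, so the decomposition is invalid.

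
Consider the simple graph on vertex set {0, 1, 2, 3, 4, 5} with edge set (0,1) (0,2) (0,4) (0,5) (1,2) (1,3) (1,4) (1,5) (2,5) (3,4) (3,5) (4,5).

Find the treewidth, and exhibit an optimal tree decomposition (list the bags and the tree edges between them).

Each bag holds 4 vertices, so the decomposition has width 3, which upper-bounds the treewidth. For the lower bound, the 4 vertices {0, 1, 2, 5} are pairwise adjacent, and any tree decomposition puts a clique entirely inside one bag — forcing width ≥ 3. Therefore the treewidth is 3.

Treewidth 3.
One such decomposition:
Bags: B1 = {0, 1, 2, 5}  B2 = {0, 1, 4, 5}  B3 = {1, 3, 4, 5}
Tree: B1–B2, B2–B3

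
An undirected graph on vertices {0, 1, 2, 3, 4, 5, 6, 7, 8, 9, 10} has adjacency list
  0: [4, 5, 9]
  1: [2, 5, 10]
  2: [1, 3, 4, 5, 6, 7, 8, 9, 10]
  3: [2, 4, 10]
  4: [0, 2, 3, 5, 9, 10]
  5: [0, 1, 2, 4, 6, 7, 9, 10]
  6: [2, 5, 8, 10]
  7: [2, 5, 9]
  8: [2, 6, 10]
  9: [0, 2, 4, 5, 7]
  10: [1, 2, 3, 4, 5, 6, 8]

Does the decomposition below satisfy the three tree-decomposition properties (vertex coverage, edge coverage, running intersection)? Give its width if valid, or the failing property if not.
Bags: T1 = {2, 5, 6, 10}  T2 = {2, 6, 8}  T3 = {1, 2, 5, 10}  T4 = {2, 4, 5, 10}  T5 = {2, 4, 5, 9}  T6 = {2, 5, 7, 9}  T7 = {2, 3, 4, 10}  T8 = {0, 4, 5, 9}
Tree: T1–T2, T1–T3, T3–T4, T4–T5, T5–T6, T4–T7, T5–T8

A tree decomposition must satisfy three properties: every vertex lies in some bag; for every edge, both endpoints lie together in some bag; and for every vertex, the bags containing it form a connected subtree. Here edge (10,8) lies in no bag, so the decomposition is invalid.

No — edge (10,8) lies in no bag.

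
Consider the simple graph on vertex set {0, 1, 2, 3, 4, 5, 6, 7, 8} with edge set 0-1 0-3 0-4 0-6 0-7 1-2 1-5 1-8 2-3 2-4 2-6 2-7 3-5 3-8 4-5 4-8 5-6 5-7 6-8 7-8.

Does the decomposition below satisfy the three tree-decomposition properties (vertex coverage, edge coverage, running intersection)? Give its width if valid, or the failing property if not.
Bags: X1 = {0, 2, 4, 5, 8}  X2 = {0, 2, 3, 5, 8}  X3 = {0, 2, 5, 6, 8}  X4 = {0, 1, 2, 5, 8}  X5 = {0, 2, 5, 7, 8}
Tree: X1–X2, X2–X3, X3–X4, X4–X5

Yes; width 4.

Vertex coverage: the bags together contain {0, 1, 2, 3, 4, 5, 6, 7, 8}, the full vertex set. Edge coverage: each edge of G has both endpoints in at least one bag. Running intersection: for every vertex, the bags containing it form a connected subtree. All three properties hold, so this is a valid tree decomposition of width max|bag| − 1 = 4, and hence tw(G) ≤ 4.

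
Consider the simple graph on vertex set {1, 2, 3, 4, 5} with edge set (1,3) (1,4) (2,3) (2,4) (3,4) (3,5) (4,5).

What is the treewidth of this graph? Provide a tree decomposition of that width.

Each bag holds 3 vertices, so the decomposition has width 2, which upper-bounds the treewidth. For the lower bound, the 3 vertices {1, 3, 4} are pairwise adjacent, and any tree decomposition puts a clique entirely inside one bag — forcing width ≥ 2. Hence tw(G) = 2 exactly.

Treewidth 2.
Bags: B1 = {2, 3, 4}  B2 = {3, 4, 5}  B3 = {1, 3, 4}
Tree: B1–B2, B2–B3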